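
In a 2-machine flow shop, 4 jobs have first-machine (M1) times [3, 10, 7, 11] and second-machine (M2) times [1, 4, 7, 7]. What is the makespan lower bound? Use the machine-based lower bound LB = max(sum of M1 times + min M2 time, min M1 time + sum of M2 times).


LB1 = sum(M1 times) + min(M2 times) = 31 + 1 = 32
LB2 = min(M1 times) + sum(M2 times) = 3 + 19 = 22
Lower bound = max(LB1, LB2) = max(32, 22) = 32

32


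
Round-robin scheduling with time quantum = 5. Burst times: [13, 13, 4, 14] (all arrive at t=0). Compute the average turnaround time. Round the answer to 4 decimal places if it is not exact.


Time quantum = 5
Execution trace:
  J1 runs 5 units, time = 5
  J2 runs 5 units, time = 10
  J3 runs 4 units, time = 14
  J4 runs 5 units, time = 19
  J1 runs 5 units, time = 24
  J2 runs 5 units, time = 29
  J4 runs 5 units, time = 34
  J1 runs 3 units, time = 37
  J2 runs 3 units, time = 40
  J4 runs 4 units, time = 44
Finish times: [37, 40, 14, 44]
Average turnaround = 135/4 = 33.75

33.75


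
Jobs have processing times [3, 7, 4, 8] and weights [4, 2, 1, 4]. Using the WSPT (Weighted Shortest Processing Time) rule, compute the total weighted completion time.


Compute p/w ratios and sort ascending (WSPT): [(3, 4), (8, 4), (7, 2), (4, 1)]
Compute weighted completion times:
  Job (p=3,w=4): C=3, w*C=4*3=12
  Job (p=8,w=4): C=11, w*C=4*11=44
  Job (p=7,w=2): C=18, w*C=2*18=36
  Job (p=4,w=1): C=22, w*C=1*22=22
Total weighted completion time = 114

114


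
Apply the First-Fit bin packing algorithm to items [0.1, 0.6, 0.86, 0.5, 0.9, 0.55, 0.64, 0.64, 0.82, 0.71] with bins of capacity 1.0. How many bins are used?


Place items sequentially using First-Fit:
  Item 0.1 -> new Bin 1
  Item 0.6 -> Bin 1 (now 0.7)
  Item 0.86 -> new Bin 2
  Item 0.5 -> new Bin 3
  Item 0.9 -> new Bin 4
  Item 0.55 -> new Bin 5
  Item 0.64 -> new Bin 6
  Item 0.64 -> new Bin 7
  Item 0.82 -> new Bin 8
  Item 0.71 -> new Bin 9
Total bins used = 9

9


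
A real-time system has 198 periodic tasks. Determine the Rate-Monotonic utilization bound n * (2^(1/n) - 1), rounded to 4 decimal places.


Compute 2^(1/198) = 1.0035068781
Subtract 1: 1.0035068781 - 1 = 0.0035068781
Multiply by n: 198 * 0.0035068781 = 0.6943618638
Round to 4 dp: 0.6944

0.6944


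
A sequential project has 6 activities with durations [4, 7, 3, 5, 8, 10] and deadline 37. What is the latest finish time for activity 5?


LF(activity 5) = deadline - sum of successor durations
Successors: activities 6 through 6 with durations [10]
Sum of successor durations = 10
LF = 37 - 10 = 27

27


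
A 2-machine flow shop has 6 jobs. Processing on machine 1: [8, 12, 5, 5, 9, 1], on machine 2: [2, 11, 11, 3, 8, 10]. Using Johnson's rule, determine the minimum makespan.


Apply Johnson's rule:
  Group 1 (a <= b): [(6, 1, 10), (3, 5, 11)]
  Group 2 (a > b): [(2, 12, 11), (5, 9, 8), (4, 5, 3), (1, 8, 2)]
Optimal job order: [6, 3, 2, 5, 4, 1]
Schedule:
  Job 6: M1 done at 1, M2 done at 11
  Job 3: M1 done at 6, M2 done at 22
  Job 2: M1 done at 18, M2 done at 33
  Job 5: M1 done at 27, M2 done at 41
  Job 4: M1 done at 32, M2 done at 44
  Job 1: M1 done at 40, M2 done at 46
Makespan = 46

46


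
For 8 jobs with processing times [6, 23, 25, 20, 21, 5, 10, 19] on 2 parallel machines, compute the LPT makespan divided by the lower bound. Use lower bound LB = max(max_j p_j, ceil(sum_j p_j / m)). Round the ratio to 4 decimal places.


LPT order: [25, 23, 21, 20, 19, 10, 6, 5]
Machine loads after assignment: [66, 63]
LPT makespan = 66
Lower bound = max(max_job, ceil(total/2)) = max(25, 65) = 65
Ratio = 66 / 65 = 1.0154

1.0154


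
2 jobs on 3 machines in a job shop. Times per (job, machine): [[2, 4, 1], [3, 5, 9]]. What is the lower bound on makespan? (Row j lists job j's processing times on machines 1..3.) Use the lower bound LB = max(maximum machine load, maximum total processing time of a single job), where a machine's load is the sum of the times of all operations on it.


Machine loads:
  Machine 1: 2 + 3 = 5
  Machine 2: 4 + 5 = 9
  Machine 3: 1 + 9 = 10
Max machine load = 10
Job totals:
  Job 1: 7
  Job 2: 17
Max job total = 17
Lower bound = max(10, 17) = 17

17


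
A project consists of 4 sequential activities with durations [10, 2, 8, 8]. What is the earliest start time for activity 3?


Activity 3 starts after activities 1 through 2 complete.
Predecessor durations: [10, 2]
ES = 10 + 2 = 12

12


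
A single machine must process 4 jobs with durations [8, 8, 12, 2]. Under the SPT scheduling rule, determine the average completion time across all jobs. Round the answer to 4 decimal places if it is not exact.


Sort jobs by processing time (SPT order): [2, 8, 8, 12]
Compute completion times sequentially:
  Job 1: processing = 2, completes at 2
  Job 2: processing = 8, completes at 10
  Job 3: processing = 8, completes at 18
  Job 4: processing = 12, completes at 30
Sum of completion times = 60
Average completion time = 60/4 = 15.0

15.0


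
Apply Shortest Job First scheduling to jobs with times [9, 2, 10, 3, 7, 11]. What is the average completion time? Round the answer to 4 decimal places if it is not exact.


SJF order (ascending): [2, 3, 7, 9, 10, 11]
Completion times:
  Job 1: burst=2, C=2
  Job 2: burst=3, C=5
  Job 3: burst=7, C=12
  Job 4: burst=9, C=21
  Job 5: burst=10, C=31
  Job 6: burst=11, C=42
Average completion = 113/6 = 18.8333

18.8333


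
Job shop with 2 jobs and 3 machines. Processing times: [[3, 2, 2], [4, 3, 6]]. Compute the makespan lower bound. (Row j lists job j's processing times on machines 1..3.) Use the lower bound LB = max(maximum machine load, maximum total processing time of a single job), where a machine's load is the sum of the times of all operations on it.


Machine loads:
  Machine 1: 3 + 4 = 7
  Machine 2: 2 + 3 = 5
  Machine 3: 2 + 6 = 8
Max machine load = 8
Job totals:
  Job 1: 7
  Job 2: 13
Max job total = 13
Lower bound = max(8, 13) = 13

13


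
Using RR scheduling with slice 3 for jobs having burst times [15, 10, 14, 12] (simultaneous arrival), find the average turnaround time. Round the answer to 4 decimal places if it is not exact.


Time quantum = 3
Execution trace:
  J1 runs 3 units, time = 3
  J2 runs 3 units, time = 6
  J3 runs 3 units, time = 9
  J4 runs 3 units, time = 12
  J1 runs 3 units, time = 15
  J2 runs 3 units, time = 18
  J3 runs 3 units, time = 21
  J4 runs 3 units, time = 24
  J1 runs 3 units, time = 27
  J2 runs 3 units, time = 30
  J3 runs 3 units, time = 33
  J4 runs 3 units, time = 36
  J1 runs 3 units, time = 39
  J2 runs 1 units, time = 40
  J3 runs 3 units, time = 43
  J4 runs 3 units, time = 46
  J1 runs 3 units, time = 49
  J3 runs 2 units, time = 51
Finish times: [49, 40, 51, 46]
Average turnaround = 186/4 = 46.5

46.5


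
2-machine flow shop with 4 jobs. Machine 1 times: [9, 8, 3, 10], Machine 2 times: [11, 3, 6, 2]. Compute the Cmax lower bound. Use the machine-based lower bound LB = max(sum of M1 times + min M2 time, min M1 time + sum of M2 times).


LB1 = sum(M1 times) + min(M2 times) = 30 + 2 = 32
LB2 = min(M1 times) + sum(M2 times) = 3 + 22 = 25
Lower bound = max(LB1, LB2) = max(32, 25) = 32

32


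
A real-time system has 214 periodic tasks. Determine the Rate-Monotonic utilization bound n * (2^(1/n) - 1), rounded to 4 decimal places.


Compute 2^(1/214) = 1.0032442568
Subtract 1: 1.0032442568 - 1 = 0.0032442568
Multiply by n: 214 * 0.0032442568 = 0.6942709552
Round to 4 dp: 0.6943

0.6943


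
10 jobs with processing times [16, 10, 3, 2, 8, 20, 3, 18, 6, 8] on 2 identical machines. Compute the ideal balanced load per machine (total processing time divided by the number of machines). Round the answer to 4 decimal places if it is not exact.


Total processing time = 16 + 10 + 3 + 2 + 8 + 20 + 3 + 18 + 6 + 8 = 94
Number of machines = 2
Ideal balanced load = 94 / 2 = 47.0

47.0


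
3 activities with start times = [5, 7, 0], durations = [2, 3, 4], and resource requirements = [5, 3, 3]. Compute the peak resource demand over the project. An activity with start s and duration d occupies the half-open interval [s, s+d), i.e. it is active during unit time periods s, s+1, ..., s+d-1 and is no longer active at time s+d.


Each activity i is active on [start_i, start_i + duration_i).
Compute total resource usage per time slot:
  t=0: active resources = [3], total = 3
  t=1: active resources = [3], total = 3
  t=2: active resources = [3], total = 3
  t=3: active resources = [3], total = 3
  t=4: active resources = [], total = 0
  t=5: active resources = [5], total = 5
  t=6: active resources = [5], total = 5
  t=7: active resources = [3], total = 3
  t=8: active resources = [3], total = 3
  t=9: active resources = [3], total = 3
Peak resource demand = 5

5


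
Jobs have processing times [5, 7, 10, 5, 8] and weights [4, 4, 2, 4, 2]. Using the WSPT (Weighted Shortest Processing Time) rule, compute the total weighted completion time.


Compute p/w ratios and sort ascending (WSPT): [(5, 4), (5, 4), (7, 4), (8, 2), (10, 2)]
Compute weighted completion times:
  Job (p=5,w=4): C=5, w*C=4*5=20
  Job (p=5,w=4): C=10, w*C=4*10=40
  Job (p=7,w=4): C=17, w*C=4*17=68
  Job (p=8,w=2): C=25, w*C=2*25=50
  Job (p=10,w=2): C=35, w*C=2*35=70
Total weighted completion time = 248

248


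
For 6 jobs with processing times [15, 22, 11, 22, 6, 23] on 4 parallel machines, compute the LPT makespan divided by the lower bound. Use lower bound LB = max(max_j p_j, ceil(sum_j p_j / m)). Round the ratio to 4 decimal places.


LPT order: [23, 22, 22, 15, 11, 6]
Machine loads after assignment: [23, 28, 22, 26]
LPT makespan = 28
Lower bound = max(max_job, ceil(total/4)) = max(23, 25) = 25
Ratio = 28 / 25 = 1.12

1.12


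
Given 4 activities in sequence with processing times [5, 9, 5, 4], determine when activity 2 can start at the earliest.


Activity 2 starts after activities 1 through 1 complete.
Predecessor durations: [5]
ES = 5 = 5

5


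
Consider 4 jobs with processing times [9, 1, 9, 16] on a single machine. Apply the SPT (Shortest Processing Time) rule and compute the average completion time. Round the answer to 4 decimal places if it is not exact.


Sort jobs by processing time (SPT order): [1, 9, 9, 16]
Compute completion times sequentially:
  Job 1: processing = 1, completes at 1
  Job 2: processing = 9, completes at 10
  Job 3: processing = 9, completes at 19
  Job 4: processing = 16, completes at 35
Sum of completion times = 65
Average completion time = 65/4 = 16.25

16.25


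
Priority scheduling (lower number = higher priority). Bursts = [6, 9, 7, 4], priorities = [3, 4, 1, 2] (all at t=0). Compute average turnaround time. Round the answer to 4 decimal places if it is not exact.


Sort by priority (ascending = highest first):
Order: [(1, 7), (2, 4), (3, 6), (4, 9)]
Completion times:
  Priority 1, burst=7, C=7
  Priority 2, burst=4, C=11
  Priority 3, burst=6, C=17
  Priority 4, burst=9, C=26
Average turnaround = 61/4 = 15.25

15.25


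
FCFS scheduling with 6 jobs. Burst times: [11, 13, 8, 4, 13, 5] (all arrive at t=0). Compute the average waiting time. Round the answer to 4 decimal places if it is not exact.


FCFS order (as given): [11, 13, 8, 4, 13, 5]
Waiting times:
  Job 1: wait = 0
  Job 2: wait = 11
  Job 3: wait = 24
  Job 4: wait = 32
  Job 5: wait = 36
  Job 6: wait = 49
Sum of waiting times = 152
Average waiting time = 152/6 = 25.3333

25.3333


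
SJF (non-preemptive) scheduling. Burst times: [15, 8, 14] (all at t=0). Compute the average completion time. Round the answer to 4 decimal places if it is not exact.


SJF order (ascending): [8, 14, 15]
Completion times:
  Job 1: burst=8, C=8
  Job 2: burst=14, C=22
  Job 3: burst=15, C=37
Average completion = 67/3 = 22.3333

22.3333


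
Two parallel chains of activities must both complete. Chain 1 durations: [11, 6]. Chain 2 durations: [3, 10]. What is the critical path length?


Path A total = 11 + 6 = 17
Path B total = 3 + 10 = 13
Critical path = longest path = max(17, 13) = 17

17


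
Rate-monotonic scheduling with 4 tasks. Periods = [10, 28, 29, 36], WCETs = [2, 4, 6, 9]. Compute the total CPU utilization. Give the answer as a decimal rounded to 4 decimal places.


Compute individual utilizations (exact fractions):
  Task 1: C/T = 2/10 = 1/5 (approx. 0.2)
  Task 2: C/T = 4/28 = 1/7 (approx. 0.1429)
  Task 3: C/T = 6/29 (approx. 0.2069)
  Task 4: C/T = 9/36 = 1/4 (approx. 0.25)
Total utilization U = 1/5 + 1/7 + 6/29 + 1/4 = 3247/4060
Rounded to 4 decimal places: U = 0.7998
RM (Liu & Layland) bound for 4 tasks = 0.756828; compare with U = 3247/4060 (approx. 0.799754)
bound < U <= 1, so the RM sufficient condition is not met (inconclusive; an exact test such as response-time analysis is needed).

0.7998


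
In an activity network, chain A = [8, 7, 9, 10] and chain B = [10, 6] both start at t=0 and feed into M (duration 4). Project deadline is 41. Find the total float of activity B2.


Forward pass: ES(B2) = sum of predecessors on chain B = 10
EF = ES + duration = 10 + 6 = 16
Backward pass: LF(M) = deadline = 41; LS(M) = 41 - 4 = 37
LF(B2) = LS(M) - sum(successors on chain B) = 37 - 0 = 37
LS = LF - duration = 37 - 6 = 31
Total float = LS - ES = 31 - 10 = 21

21


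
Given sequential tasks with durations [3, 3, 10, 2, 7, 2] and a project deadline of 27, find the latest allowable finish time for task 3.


LF(activity 3) = deadline - sum of successor durations
Successors: activities 4 through 6 with durations [2, 7, 2]
Sum of successor durations = 11
LF = 27 - 11 = 16

16


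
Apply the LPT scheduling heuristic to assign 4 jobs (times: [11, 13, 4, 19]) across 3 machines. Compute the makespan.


Sort jobs in decreasing order (LPT): [19, 13, 11, 4]
Assign each job to the least loaded machine:
  Machine 1: jobs [19], load = 19
  Machine 2: jobs [13], load = 13
  Machine 3: jobs [11, 4], load = 15
Makespan = max load = 19

19


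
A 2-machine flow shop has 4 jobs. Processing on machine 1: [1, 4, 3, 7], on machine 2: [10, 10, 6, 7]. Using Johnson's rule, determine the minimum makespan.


Apply Johnson's rule:
  Group 1 (a <= b): [(1, 1, 10), (3, 3, 6), (2, 4, 10), (4, 7, 7)]
  Group 2 (a > b): []
Optimal job order: [1, 3, 2, 4]
Schedule:
  Job 1: M1 done at 1, M2 done at 11
  Job 3: M1 done at 4, M2 done at 17
  Job 2: M1 done at 8, M2 done at 27
  Job 4: M1 done at 15, M2 done at 34
Makespan = 34

34


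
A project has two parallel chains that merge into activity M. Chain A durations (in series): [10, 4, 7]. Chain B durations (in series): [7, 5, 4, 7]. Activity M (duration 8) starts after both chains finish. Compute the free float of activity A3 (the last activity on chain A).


ES(A3) = sum of predecessors on chain A = 14
EF(A3) = ES + duration = 14 + 7 = 21
Successor of A3 is M. ES(M) = max(sum(A), sum(B)) = max(21, 23) = 23
Free float = ES(successor) - EF(current) = 23 - 21 = 2

2


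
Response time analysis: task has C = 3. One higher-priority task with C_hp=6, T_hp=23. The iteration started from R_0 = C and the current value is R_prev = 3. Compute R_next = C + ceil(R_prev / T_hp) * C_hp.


R_next = C + ceil(R_prev / T_hp) * C_hp
ceil(3 / 23) = ceil(0.1304) = 1
Interference = 1 * 6 = 6
R_next = 3 + 6 = 9

9


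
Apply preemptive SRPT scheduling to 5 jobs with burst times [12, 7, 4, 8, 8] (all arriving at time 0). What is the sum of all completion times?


Since all jobs arrive at t=0, SRPT equals SPT ordering.
SPT order: [4, 7, 8, 8, 12]
Completion times:
  Job 1: p=4, C=4
  Job 2: p=7, C=11
  Job 3: p=8, C=19
  Job 4: p=8, C=27
  Job 5: p=12, C=39
Total completion time = 4 + 11 + 19 + 27 + 39 = 100

100


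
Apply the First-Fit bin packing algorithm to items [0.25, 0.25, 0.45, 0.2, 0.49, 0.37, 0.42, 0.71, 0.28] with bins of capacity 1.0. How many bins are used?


Place items sequentially using First-Fit:
  Item 0.25 -> new Bin 1
  Item 0.25 -> Bin 1 (now 0.5)
  Item 0.45 -> Bin 1 (now 0.95)
  Item 0.2 -> new Bin 2
  Item 0.49 -> Bin 2 (now 0.69)
  Item 0.37 -> new Bin 3
  Item 0.42 -> Bin 3 (now 0.79)
  Item 0.71 -> new Bin 4
  Item 0.28 -> Bin 2 (now 0.97)
Total bins used = 4

4


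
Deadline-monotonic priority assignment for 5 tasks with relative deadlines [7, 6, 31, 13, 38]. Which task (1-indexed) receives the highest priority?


Sort tasks by relative deadline (ascending):
  Task 2: deadline = 6
  Task 1: deadline = 7
  Task 4: deadline = 13
  Task 3: deadline = 31
  Task 5: deadline = 38
Priority order (highest first): [2, 1, 4, 3, 5]
Highest priority task = 2

2


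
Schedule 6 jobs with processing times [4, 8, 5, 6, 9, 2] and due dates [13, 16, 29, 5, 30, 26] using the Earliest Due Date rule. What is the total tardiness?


Sort by due date (EDD order): [(6, 5), (4, 13), (8, 16), (2, 26), (5, 29), (9, 30)]
Compute completion times and tardiness:
  Job 1: p=6, d=5, C=6, tardiness=max(0,6-5)=1
  Job 2: p=4, d=13, C=10, tardiness=max(0,10-13)=0
  Job 3: p=8, d=16, C=18, tardiness=max(0,18-16)=2
  Job 4: p=2, d=26, C=20, tardiness=max(0,20-26)=0
  Job 5: p=5, d=29, C=25, tardiness=max(0,25-29)=0
  Job 6: p=9, d=30, C=34, tardiness=max(0,34-30)=4
Total tardiness = 7

7


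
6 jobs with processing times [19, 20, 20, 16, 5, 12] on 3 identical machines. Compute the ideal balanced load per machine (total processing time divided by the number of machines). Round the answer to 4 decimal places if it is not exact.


Total processing time = 19 + 20 + 20 + 16 + 5 + 12 = 92
Number of machines = 3
Ideal balanced load = 92 / 3 = 30.6667

30.6667


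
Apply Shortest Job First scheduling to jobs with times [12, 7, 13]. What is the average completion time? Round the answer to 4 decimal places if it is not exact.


SJF order (ascending): [7, 12, 13]
Completion times:
  Job 1: burst=7, C=7
  Job 2: burst=12, C=19
  Job 3: burst=13, C=32
Average completion = 58/3 = 19.3333

19.3333


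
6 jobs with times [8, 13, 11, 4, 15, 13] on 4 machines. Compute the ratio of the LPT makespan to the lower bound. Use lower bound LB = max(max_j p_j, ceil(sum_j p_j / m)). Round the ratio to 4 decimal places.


LPT order: [15, 13, 13, 11, 8, 4]
Machine loads after assignment: [15, 17, 13, 19]
LPT makespan = 19
Lower bound = max(max_job, ceil(total/4)) = max(15, 16) = 16
Ratio = 19 / 16 = 1.1875

1.1875


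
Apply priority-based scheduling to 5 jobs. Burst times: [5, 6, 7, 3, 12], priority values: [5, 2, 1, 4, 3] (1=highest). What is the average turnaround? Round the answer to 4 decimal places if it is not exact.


Sort by priority (ascending = highest first):
Order: [(1, 7), (2, 6), (3, 12), (4, 3), (5, 5)]
Completion times:
  Priority 1, burst=7, C=7
  Priority 2, burst=6, C=13
  Priority 3, burst=12, C=25
  Priority 4, burst=3, C=28
  Priority 5, burst=5, C=33
Average turnaround = 106/5 = 21.2

21.2


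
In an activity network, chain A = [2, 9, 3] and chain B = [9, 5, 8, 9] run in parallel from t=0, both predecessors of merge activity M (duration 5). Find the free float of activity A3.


ES(A3) = sum of predecessors on chain A = 11
EF(A3) = ES + duration = 11 + 3 = 14
Successor of A3 is M. ES(M) = max(sum(A), sum(B)) = max(14, 31) = 31
Free float = ES(successor) - EF(current) = 31 - 14 = 17

17


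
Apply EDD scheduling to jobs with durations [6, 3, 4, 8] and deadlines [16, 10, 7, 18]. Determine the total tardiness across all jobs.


Sort by due date (EDD order): [(4, 7), (3, 10), (6, 16), (8, 18)]
Compute completion times and tardiness:
  Job 1: p=4, d=7, C=4, tardiness=max(0,4-7)=0
  Job 2: p=3, d=10, C=7, tardiness=max(0,7-10)=0
  Job 3: p=6, d=16, C=13, tardiness=max(0,13-16)=0
  Job 4: p=8, d=18, C=21, tardiness=max(0,21-18)=3
Total tardiness = 3

3


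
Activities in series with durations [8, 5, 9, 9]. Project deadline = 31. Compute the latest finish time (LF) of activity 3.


LF(activity 3) = deadline - sum of successor durations
Successors: activities 4 through 4 with durations [9]
Sum of successor durations = 9
LF = 31 - 9 = 22

22


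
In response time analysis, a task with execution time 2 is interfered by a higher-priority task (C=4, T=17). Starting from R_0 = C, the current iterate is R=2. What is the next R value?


R_next = C + ceil(R_prev / T_hp) * C_hp
ceil(2 / 17) = ceil(0.1176) = 1
Interference = 1 * 4 = 4
R_next = 2 + 4 = 6

6


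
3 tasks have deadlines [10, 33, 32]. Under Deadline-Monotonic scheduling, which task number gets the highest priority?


Sort tasks by relative deadline (ascending):
  Task 1: deadline = 10
  Task 3: deadline = 32
  Task 2: deadline = 33
Priority order (highest first): [1, 3, 2]
Highest priority task = 1

1


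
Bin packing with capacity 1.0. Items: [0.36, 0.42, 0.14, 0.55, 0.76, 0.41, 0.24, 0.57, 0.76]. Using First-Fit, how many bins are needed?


Place items sequentially using First-Fit:
  Item 0.36 -> new Bin 1
  Item 0.42 -> Bin 1 (now 0.78)
  Item 0.14 -> Bin 1 (now 0.92)
  Item 0.55 -> new Bin 2
  Item 0.76 -> new Bin 3
  Item 0.41 -> Bin 2 (now 0.96)
  Item 0.24 -> Bin 3 (now 1.0)
  Item 0.57 -> new Bin 4
  Item 0.76 -> new Bin 5
Total bins used = 5

5


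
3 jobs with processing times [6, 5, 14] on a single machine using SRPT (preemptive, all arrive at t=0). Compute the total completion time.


Since all jobs arrive at t=0, SRPT equals SPT ordering.
SPT order: [5, 6, 14]
Completion times:
  Job 1: p=5, C=5
  Job 2: p=6, C=11
  Job 3: p=14, C=25
Total completion time = 5 + 11 + 25 = 41

41


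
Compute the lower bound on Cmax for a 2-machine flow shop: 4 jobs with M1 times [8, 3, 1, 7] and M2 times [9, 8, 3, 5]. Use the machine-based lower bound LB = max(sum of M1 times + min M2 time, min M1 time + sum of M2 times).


LB1 = sum(M1 times) + min(M2 times) = 19 + 3 = 22
LB2 = min(M1 times) + sum(M2 times) = 1 + 25 = 26
Lower bound = max(LB1, LB2) = max(22, 26) = 26

26


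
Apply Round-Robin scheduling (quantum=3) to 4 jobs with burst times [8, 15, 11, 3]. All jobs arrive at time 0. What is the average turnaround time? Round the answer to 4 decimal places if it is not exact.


Time quantum = 3
Execution trace:
  J1 runs 3 units, time = 3
  J2 runs 3 units, time = 6
  J3 runs 3 units, time = 9
  J4 runs 3 units, time = 12
  J1 runs 3 units, time = 15
  J2 runs 3 units, time = 18
  J3 runs 3 units, time = 21
  J1 runs 2 units, time = 23
  J2 runs 3 units, time = 26
  J3 runs 3 units, time = 29
  J2 runs 3 units, time = 32
  J3 runs 2 units, time = 34
  J2 runs 3 units, time = 37
Finish times: [23, 37, 34, 12]
Average turnaround = 106/4 = 26.5

26.5


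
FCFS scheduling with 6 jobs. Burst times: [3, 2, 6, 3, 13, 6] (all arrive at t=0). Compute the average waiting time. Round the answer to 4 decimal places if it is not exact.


FCFS order (as given): [3, 2, 6, 3, 13, 6]
Waiting times:
  Job 1: wait = 0
  Job 2: wait = 3
  Job 3: wait = 5
  Job 4: wait = 11
  Job 5: wait = 14
  Job 6: wait = 27
Sum of waiting times = 60
Average waiting time = 60/6 = 10.0

10.0


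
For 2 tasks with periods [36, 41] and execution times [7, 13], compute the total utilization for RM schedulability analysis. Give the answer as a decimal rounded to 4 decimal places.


Compute individual utilizations (exact fractions):
  Task 1: C/T = 7/36 (approx. 0.1944)
  Task 2: C/T = 13/41 (approx. 0.3171)
Total utilization U = 7/36 + 13/41 = 755/1476
Rounded to 4 decimal places: U = 0.5115
RM (Liu & Layland) bound for 2 tasks = 0.828427; compare with U = 755/1476 (approx. 0.511518)
U <= bound, so schedulable by RM sufficient condition.

0.5115


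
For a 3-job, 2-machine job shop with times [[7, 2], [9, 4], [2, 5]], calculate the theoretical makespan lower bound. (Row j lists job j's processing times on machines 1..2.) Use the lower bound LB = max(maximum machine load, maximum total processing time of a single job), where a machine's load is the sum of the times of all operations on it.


Machine loads:
  Machine 1: 7 + 9 + 2 = 18
  Machine 2: 2 + 4 + 5 = 11
Max machine load = 18
Job totals:
  Job 1: 9
  Job 2: 13
  Job 3: 7
Max job total = 13
Lower bound = max(18, 13) = 18

18


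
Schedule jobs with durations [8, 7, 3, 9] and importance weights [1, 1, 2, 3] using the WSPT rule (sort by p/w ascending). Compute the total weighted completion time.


Compute p/w ratios and sort ascending (WSPT): [(3, 2), (9, 3), (7, 1), (8, 1)]
Compute weighted completion times:
  Job (p=3,w=2): C=3, w*C=2*3=6
  Job (p=9,w=3): C=12, w*C=3*12=36
  Job (p=7,w=1): C=19, w*C=1*19=19
  Job (p=8,w=1): C=27, w*C=1*27=27
Total weighted completion time = 88

88


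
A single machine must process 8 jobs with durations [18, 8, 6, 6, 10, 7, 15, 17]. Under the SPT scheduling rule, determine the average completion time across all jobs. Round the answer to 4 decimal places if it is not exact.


Sort jobs by processing time (SPT order): [6, 6, 7, 8, 10, 15, 17, 18]
Compute completion times sequentially:
  Job 1: processing = 6, completes at 6
  Job 2: processing = 6, completes at 12
  Job 3: processing = 7, completes at 19
  Job 4: processing = 8, completes at 27
  Job 5: processing = 10, completes at 37
  Job 6: processing = 15, completes at 52
  Job 7: processing = 17, completes at 69
  Job 8: processing = 18, completes at 87
Sum of completion times = 309
Average completion time = 309/8 = 38.625

38.625


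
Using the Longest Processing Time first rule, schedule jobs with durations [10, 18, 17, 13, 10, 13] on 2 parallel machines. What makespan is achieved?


Sort jobs in decreasing order (LPT): [18, 17, 13, 13, 10, 10]
Assign each job to the least loaded machine:
  Machine 1: jobs [18, 13, 10], load = 41
  Machine 2: jobs [17, 13, 10], load = 40
Makespan = max load = 41

41


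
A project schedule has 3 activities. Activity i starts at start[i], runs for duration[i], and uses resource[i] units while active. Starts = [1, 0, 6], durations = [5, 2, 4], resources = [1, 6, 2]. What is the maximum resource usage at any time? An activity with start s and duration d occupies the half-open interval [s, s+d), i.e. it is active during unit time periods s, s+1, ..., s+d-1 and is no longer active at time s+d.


Each activity i is active on [start_i, start_i + duration_i).
Compute total resource usage per time slot:
  t=0: active resources = [6], total = 6
  t=1: active resources = [1, 6], total = 7
  t=2: active resources = [1], total = 1
  t=3: active resources = [1], total = 1
  t=4: active resources = [1], total = 1
  t=5: active resources = [1], total = 1
  t=6: active resources = [2], total = 2
  t=7: active resources = [2], total = 2
  t=8: active resources = [2], total = 2
  t=9: active resources = [2], total = 2
Peak resource demand = 7

7


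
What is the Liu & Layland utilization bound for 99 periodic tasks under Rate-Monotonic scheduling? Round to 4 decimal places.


Compute 2^(1/99) = 1.0070260544
Subtract 1: 1.0070260544 - 1 = 0.0070260544
Multiply by n: 99 * 0.0070260544 = 0.6955793856
Round to 4 dp: 0.6956

0.6956


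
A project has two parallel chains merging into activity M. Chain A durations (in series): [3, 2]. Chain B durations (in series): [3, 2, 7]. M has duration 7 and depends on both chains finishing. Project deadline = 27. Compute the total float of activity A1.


Forward pass: ES(A1) = sum of predecessors on chain A = 0
EF = ES + duration = 0 + 3 = 3
Backward pass: LF(M) = deadline = 27; LS(M) = 27 - 7 = 20
LF(A1) = LS(M) - sum(successors on chain A) = 20 - 2 = 18
LS = LF - duration = 18 - 3 = 15
Total float = LS - ES = 15 - 0 = 15

15


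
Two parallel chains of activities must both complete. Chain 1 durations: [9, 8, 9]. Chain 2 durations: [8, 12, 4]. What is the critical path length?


Path A total = 9 + 8 + 9 = 26
Path B total = 8 + 12 + 4 = 24
Critical path = longest path = max(26, 24) = 26

26


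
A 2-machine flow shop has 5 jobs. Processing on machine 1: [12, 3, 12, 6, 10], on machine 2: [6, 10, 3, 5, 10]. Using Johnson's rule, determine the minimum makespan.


Apply Johnson's rule:
  Group 1 (a <= b): [(2, 3, 10), (5, 10, 10)]
  Group 2 (a > b): [(1, 12, 6), (4, 6, 5), (3, 12, 3)]
Optimal job order: [2, 5, 1, 4, 3]
Schedule:
  Job 2: M1 done at 3, M2 done at 13
  Job 5: M1 done at 13, M2 done at 23
  Job 1: M1 done at 25, M2 done at 31
  Job 4: M1 done at 31, M2 done at 36
  Job 3: M1 done at 43, M2 done at 46
Makespan = 46

46


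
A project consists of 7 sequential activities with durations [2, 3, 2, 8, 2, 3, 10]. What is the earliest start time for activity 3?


Activity 3 starts after activities 1 through 2 complete.
Predecessor durations: [2, 3]
ES = 2 + 3 = 5

5


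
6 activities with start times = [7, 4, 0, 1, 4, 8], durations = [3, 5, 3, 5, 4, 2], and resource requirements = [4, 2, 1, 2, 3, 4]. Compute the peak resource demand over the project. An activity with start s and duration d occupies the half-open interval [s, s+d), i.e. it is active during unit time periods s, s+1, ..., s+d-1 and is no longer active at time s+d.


Each activity i is active on [start_i, start_i + duration_i).
Compute total resource usage per time slot:
  t=0: active resources = [1], total = 1
  t=1: active resources = [1, 2], total = 3
  t=2: active resources = [1, 2], total = 3
  t=3: active resources = [2], total = 2
  t=4: active resources = [2, 2, 3], total = 7
  t=5: active resources = [2, 2, 3], total = 7
  t=6: active resources = [2, 3], total = 5
  t=7: active resources = [4, 2, 3], total = 9
  t=8: active resources = [4, 2, 4], total = 10
  t=9: active resources = [4, 4], total = 8
Peak resource demand = 10

10


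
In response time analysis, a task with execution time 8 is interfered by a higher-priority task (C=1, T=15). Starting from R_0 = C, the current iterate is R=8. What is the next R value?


R_next = C + ceil(R_prev / T_hp) * C_hp
ceil(8 / 15) = ceil(0.5333) = 1
Interference = 1 * 1 = 1
R_next = 8 + 1 = 9

9


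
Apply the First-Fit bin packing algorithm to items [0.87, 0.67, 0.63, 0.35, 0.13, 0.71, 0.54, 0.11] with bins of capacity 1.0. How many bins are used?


Place items sequentially using First-Fit:
  Item 0.87 -> new Bin 1
  Item 0.67 -> new Bin 2
  Item 0.63 -> new Bin 3
  Item 0.35 -> Bin 3 (now 0.98)
  Item 0.13 -> Bin 1 (now 1.0)
  Item 0.71 -> new Bin 4
  Item 0.54 -> new Bin 5
  Item 0.11 -> Bin 2 (now 0.78)
Total bins used = 5

5


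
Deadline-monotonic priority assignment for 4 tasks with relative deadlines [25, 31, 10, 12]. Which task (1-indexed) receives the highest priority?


Sort tasks by relative deadline (ascending):
  Task 3: deadline = 10
  Task 4: deadline = 12
  Task 1: deadline = 25
  Task 2: deadline = 31
Priority order (highest first): [3, 4, 1, 2]
Highest priority task = 3

3


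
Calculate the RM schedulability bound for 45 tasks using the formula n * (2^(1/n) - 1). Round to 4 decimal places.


Compute 2^(1/45) = 1.0155225125
Subtract 1: 1.0155225125 - 1 = 0.0155225125
Multiply by n: 45 * 0.0155225125 = 0.6985130625
Round to 4 dp: 0.6985

0.6985


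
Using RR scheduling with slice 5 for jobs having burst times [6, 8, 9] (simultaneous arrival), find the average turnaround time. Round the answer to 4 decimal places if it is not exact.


Time quantum = 5
Execution trace:
  J1 runs 5 units, time = 5
  J2 runs 5 units, time = 10
  J3 runs 5 units, time = 15
  J1 runs 1 units, time = 16
  J2 runs 3 units, time = 19
  J3 runs 4 units, time = 23
Finish times: [16, 19, 23]
Average turnaround = 58/3 = 19.3333

19.3333


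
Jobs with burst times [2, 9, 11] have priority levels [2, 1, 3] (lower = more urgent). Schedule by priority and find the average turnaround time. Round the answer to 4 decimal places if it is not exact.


Sort by priority (ascending = highest first):
Order: [(1, 9), (2, 2), (3, 11)]
Completion times:
  Priority 1, burst=9, C=9
  Priority 2, burst=2, C=11
  Priority 3, burst=11, C=22
Average turnaround = 42/3 = 14.0

14.0


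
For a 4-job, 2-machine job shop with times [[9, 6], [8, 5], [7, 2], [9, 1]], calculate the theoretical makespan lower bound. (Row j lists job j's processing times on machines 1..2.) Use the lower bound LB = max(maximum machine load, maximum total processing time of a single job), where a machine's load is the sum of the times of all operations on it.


Machine loads:
  Machine 1: 9 + 8 + 7 + 9 = 33
  Machine 2: 6 + 5 + 2 + 1 = 14
Max machine load = 33
Job totals:
  Job 1: 15
  Job 2: 13
  Job 3: 9
  Job 4: 10
Max job total = 15
Lower bound = max(33, 15) = 33

33


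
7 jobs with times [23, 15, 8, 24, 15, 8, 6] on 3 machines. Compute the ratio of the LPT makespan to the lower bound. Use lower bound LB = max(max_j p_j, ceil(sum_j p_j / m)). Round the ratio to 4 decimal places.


LPT order: [24, 23, 15, 15, 8, 8, 6]
Machine loads after assignment: [32, 31, 36]
LPT makespan = 36
Lower bound = max(max_job, ceil(total/3)) = max(24, 33) = 33
Ratio = 36 / 33 = 1.0909

1.0909


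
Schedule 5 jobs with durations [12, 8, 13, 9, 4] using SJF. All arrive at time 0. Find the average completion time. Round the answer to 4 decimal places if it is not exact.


SJF order (ascending): [4, 8, 9, 12, 13]
Completion times:
  Job 1: burst=4, C=4
  Job 2: burst=8, C=12
  Job 3: burst=9, C=21
  Job 4: burst=12, C=33
  Job 5: burst=13, C=46
Average completion = 116/5 = 23.2

23.2


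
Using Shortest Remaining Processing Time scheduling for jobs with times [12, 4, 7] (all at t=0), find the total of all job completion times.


Since all jobs arrive at t=0, SRPT equals SPT ordering.
SPT order: [4, 7, 12]
Completion times:
  Job 1: p=4, C=4
  Job 2: p=7, C=11
  Job 3: p=12, C=23
Total completion time = 4 + 11 + 23 = 38

38


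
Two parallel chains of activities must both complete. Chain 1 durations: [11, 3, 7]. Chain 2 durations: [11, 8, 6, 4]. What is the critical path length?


Path A total = 11 + 3 + 7 = 21
Path B total = 11 + 8 + 6 + 4 = 29
Critical path = longest path = max(21, 29) = 29

29


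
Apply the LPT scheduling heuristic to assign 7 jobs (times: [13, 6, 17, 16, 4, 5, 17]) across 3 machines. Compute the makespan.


Sort jobs in decreasing order (LPT): [17, 17, 16, 13, 6, 5, 4]
Assign each job to the least loaded machine:
  Machine 1: jobs [17, 6], load = 23
  Machine 2: jobs [17, 5, 4], load = 26
  Machine 3: jobs [16, 13], load = 29
Makespan = max load = 29

29


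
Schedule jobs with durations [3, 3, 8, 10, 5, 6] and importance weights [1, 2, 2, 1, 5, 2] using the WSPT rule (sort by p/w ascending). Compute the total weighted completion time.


Compute p/w ratios and sort ascending (WSPT): [(5, 5), (3, 2), (3, 1), (6, 2), (8, 2), (10, 1)]
Compute weighted completion times:
  Job (p=5,w=5): C=5, w*C=5*5=25
  Job (p=3,w=2): C=8, w*C=2*8=16
  Job (p=3,w=1): C=11, w*C=1*11=11
  Job (p=6,w=2): C=17, w*C=2*17=34
  Job (p=8,w=2): C=25, w*C=2*25=50
  Job (p=10,w=1): C=35, w*C=1*35=35
Total weighted completion time = 171

171


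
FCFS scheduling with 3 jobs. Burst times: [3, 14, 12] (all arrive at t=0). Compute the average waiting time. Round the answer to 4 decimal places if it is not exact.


FCFS order (as given): [3, 14, 12]
Waiting times:
  Job 1: wait = 0
  Job 2: wait = 3
  Job 3: wait = 17
Sum of waiting times = 20
Average waiting time = 20/3 = 6.6667

6.6667


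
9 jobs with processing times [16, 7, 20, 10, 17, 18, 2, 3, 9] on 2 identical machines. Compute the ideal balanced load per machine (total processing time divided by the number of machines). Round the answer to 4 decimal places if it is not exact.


Total processing time = 16 + 7 + 20 + 10 + 17 + 18 + 2 + 3 + 9 = 102
Number of machines = 2
Ideal balanced load = 102 / 2 = 51.0

51.0


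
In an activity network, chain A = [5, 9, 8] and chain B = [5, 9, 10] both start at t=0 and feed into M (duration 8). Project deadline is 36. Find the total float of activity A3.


Forward pass: ES(A3) = sum of predecessors on chain A = 14
EF = ES + duration = 14 + 8 = 22
Backward pass: LF(M) = deadline = 36; LS(M) = 36 - 8 = 28
LF(A3) = LS(M) - sum(successors on chain A) = 28 - 0 = 28
LS = LF - duration = 28 - 8 = 20
Total float = LS - ES = 20 - 14 = 6

6


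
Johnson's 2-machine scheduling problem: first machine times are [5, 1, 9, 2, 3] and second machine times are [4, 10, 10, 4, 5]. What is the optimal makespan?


Apply Johnson's rule:
  Group 1 (a <= b): [(2, 1, 10), (4, 2, 4), (5, 3, 5), (3, 9, 10)]
  Group 2 (a > b): [(1, 5, 4)]
Optimal job order: [2, 4, 5, 3, 1]
Schedule:
  Job 2: M1 done at 1, M2 done at 11
  Job 4: M1 done at 3, M2 done at 15
  Job 5: M1 done at 6, M2 done at 20
  Job 3: M1 done at 15, M2 done at 30
  Job 1: M1 done at 20, M2 done at 34
Makespan = 34

34


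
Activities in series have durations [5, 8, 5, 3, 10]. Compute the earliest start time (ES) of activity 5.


Activity 5 starts after activities 1 through 4 complete.
Predecessor durations: [5, 8, 5, 3]
ES = 5 + 8 + 5 + 3 = 21

21


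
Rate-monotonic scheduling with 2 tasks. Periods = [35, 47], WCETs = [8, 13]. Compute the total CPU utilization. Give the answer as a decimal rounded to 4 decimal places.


Compute individual utilizations (exact fractions):
  Task 1: C/T = 8/35 (approx. 0.2286)
  Task 2: C/T = 13/47 (approx. 0.2766)
Total utilization U = 8/35 + 13/47 = 831/1645
Rounded to 4 decimal places: U = 0.5052
RM (Liu & Layland) bound for 2 tasks = 0.828427; compare with U = 831/1645 (approx. 0.505167)
U <= bound, so schedulable by RM sufficient condition.

0.5052


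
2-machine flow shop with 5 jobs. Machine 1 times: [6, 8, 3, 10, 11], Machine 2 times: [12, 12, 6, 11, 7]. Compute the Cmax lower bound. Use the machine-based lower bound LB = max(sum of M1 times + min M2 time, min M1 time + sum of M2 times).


LB1 = sum(M1 times) + min(M2 times) = 38 + 6 = 44
LB2 = min(M1 times) + sum(M2 times) = 3 + 48 = 51
Lower bound = max(LB1, LB2) = max(44, 51) = 51

51


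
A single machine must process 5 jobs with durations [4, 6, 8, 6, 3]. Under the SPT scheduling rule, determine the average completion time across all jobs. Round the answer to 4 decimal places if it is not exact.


Sort jobs by processing time (SPT order): [3, 4, 6, 6, 8]
Compute completion times sequentially:
  Job 1: processing = 3, completes at 3
  Job 2: processing = 4, completes at 7
  Job 3: processing = 6, completes at 13
  Job 4: processing = 6, completes at 19
  Job 5: processing = 8, completes at 27
Sum of completion times = 69
Average completion time = 69/5 = 13.8

13.8


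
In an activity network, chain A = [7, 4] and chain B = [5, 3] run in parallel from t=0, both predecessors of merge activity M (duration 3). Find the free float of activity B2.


ES(B2) = sum of predecessors on chain B = 5
EF(B2) = ES + duration = 5 + 3 = 8
Successor of B2 is M. ES(M) = max(sum(A), sum(B)) = max(11, 8) = 11
Free float = ES(successor) - EF(current) = 11 - 8 = 3

3


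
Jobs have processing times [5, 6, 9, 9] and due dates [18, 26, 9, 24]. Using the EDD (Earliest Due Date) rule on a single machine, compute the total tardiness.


Sort by due date (EDD order): [(9, 9), (5, 18), (9, 24), (6, 26)]
Compute completion times and tardiness:
  Job 1: p=9, d=9, C=9, tardiness=max(0,9-9)=0
  Job 2: p=5, d=18, C=14, tardiness=max(0,14-18)=0
  Job 3: p=9, d=24, C=23, tardiness=max(0,23-24)=0
  Job 4: p=6, d=26, C=29, tardiness=max(0,29-26)=3
Total tardiness = 3

3


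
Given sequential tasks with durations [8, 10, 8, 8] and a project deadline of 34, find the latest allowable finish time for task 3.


LF(activity 3) = deadline - sum of successor durations
Successors: activities 4 through 4 with durations [8]
Sum of successor durations = 8
LF = 34 - 8 = 26

26


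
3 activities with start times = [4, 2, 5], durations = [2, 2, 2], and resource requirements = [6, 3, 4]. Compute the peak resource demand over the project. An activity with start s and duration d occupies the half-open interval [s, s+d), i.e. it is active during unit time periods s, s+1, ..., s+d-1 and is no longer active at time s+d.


Each activity i is active on [start_i, start_i + duration_i).
Compute total resource usage per time slot:
  t=0: active resources = [], total = 0
  t=1: active resources = [], total = 0
  t=2: active resources = [3], total = 3
  t=3: active resources = [3], total = 3
  t=4: active resources = [6], total = 6
  t=5: active resources = [6, 4], total = 10
  t=6: active resources = [4], total = 4
Peak resource demand = 10

10
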